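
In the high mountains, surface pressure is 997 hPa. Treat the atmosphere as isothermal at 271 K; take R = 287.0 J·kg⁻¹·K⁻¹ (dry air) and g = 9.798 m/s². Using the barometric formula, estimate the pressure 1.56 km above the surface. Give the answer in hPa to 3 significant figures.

Scale height: H = RT/g = 287.0 × 271 / 9.798 = 7938.0 m.
Barometric formula: P = P₀ exp(−z/H).
z/H = 1560.0/7938.0 = 0.19652; exp(−0.19652) = 0.82158.
P = 997 × 0.82158 = 819.12 hPa.

P ≈ 819 hPa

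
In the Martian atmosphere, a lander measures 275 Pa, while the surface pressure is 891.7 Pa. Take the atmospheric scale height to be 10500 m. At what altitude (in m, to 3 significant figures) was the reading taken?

z ≈ 12400 m

Invert the barometric formula: z = H ln(P₀/P).
P₀/P = 891.7/275 = 3.2425; ln(3.2425) = 1.1763.
z = 10500 × 1.1763 = 12351 m.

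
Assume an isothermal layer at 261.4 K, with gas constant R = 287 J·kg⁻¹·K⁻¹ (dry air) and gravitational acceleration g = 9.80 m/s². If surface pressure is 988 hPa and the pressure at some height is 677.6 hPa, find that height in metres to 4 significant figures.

z ≈ 2887 m

Scale height: H = RT/g = 287 × 261.4 / 9.80 = 7655.3 m.
Invert the barometric formula: z = H ln(P₀/P).
P₀/P = 988/677.6 = 1.4581; ln(1.4581) = 0.37713.
z = 7655.3 × 0.37713 = 2887.0 m.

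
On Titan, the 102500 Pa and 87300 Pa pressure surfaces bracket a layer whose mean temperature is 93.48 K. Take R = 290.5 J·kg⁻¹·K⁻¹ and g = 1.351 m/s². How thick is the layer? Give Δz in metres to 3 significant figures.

Hypsometric equation: Δz = (R T̄/g) ln(P₁/P₂).
R T̄/g = 290.5 × 93.48 / 1.351 = 20101 m.
ln(102500/87300) = ln(1.1741) = 0.16050.
Δz = 20101 × 0.16050 = 3226.2 m.

Δz ≈ 3230 m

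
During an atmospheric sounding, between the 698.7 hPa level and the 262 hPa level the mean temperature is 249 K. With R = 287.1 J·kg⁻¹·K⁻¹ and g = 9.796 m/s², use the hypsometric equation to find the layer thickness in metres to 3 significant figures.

Δz ≈ 7160 m

Hypsometric equation: Δz = (R T̄/g) ln(P₁/P₂).
R T̄/g = 287.1 × 249 / 9.796 = 7297.7 m.
ln(698.7/262) = ln(2.6668) = 0.98088.
Δz = 7297.7 × 0.98088 = 7158.2 m.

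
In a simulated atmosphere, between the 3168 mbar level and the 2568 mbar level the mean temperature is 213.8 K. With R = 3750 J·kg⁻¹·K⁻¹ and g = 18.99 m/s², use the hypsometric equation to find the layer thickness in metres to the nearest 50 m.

Δz ≈ 8850 m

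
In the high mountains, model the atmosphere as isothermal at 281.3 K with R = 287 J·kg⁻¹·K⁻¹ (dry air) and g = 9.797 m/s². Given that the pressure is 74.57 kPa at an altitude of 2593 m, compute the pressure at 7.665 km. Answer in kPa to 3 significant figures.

Scale height: H = RT/g = 287 × 281.3 / 9.797 = 8240.6 m.
Between two levels, P₂ = P₁ exp(−Δz/H) with Δz = z₂ − z₁.
Δz = 7665.0 − 2593.0 = 5072.0 m; Δz/H = 5072.0/8240.6 = 0.61549.
P₂ = 74.57 × exp(−0.61549) = 74.57 × 0.54038 = 40.296 kPa.

P ≈ 40.3 kPa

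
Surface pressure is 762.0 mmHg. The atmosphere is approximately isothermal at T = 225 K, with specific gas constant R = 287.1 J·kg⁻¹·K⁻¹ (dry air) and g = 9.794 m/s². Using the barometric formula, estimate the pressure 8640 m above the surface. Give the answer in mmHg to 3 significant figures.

P ≈ 206 mmHg

Scale height: H = RT/g = 287.1 × 225 / 9.794 = 6595.6 m.
Barometric formula: P = P₀ exp(−z/H).
z/H = 8640.0/6595.6 = 1.3100; exp(−1.3100) = 0.26982.
P = 762.0 × 0.26982 = 205.60 mmHg.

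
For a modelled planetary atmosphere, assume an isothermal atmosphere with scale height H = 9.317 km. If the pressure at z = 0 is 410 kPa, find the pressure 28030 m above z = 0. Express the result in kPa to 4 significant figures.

P ≈ 20.24 kPa

Barometric formula: P = P₀ exp(−z/H).
z/H = 28030/9317.0 = 3.0085; exp(−3.0085) = 0.049366.
P = 410 × 0.049366 = 20.240 kPa.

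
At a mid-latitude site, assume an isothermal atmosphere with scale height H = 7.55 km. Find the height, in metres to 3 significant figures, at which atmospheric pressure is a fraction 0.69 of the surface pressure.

Set P/P₀ = exp(−z/H) = 0.69, so z = −H ln(0.69).
−ln(0.69) = 0.37106; z = 7550.0 × 0.37106 = 2801.5 m.

z ≈ 2800 m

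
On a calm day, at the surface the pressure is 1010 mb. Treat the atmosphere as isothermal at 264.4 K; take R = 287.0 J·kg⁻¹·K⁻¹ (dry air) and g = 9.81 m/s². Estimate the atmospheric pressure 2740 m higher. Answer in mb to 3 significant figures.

Scale height: H = RT/g = 287.0 × 264.4 / 9.81 = 7735.2 m.
Barometric formula: P = P₀ exp(−z/H).
z/H = 2740.0/7735.2 = 0.35422; exp(−0.35422) = 0.70172.
P = 1010 × 0.70172 = 708.74 mb.

P ≈ 709 mb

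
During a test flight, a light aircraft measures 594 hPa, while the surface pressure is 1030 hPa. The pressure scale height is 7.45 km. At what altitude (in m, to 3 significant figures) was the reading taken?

Invert the barometric formula: z = H ln(P₀/P).
P₀/P = 1030/594 = 1.7340; ln(1.7340) = 0.55043.
z = 7450.0 × 0.55043 = 4100.7 m.

z ≈ 4100 m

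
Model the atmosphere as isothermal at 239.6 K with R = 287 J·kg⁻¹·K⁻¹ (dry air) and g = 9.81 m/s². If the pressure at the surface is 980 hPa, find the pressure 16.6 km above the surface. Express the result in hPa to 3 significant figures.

P ≈ 91.8 hPa

Scale height: H = RT/g = 287 × 239.6 / 9.81 = 7009.7 m.
Barometric formula: P = P₀ exp(−z/H).
z/H = 16600/7009.7 = 2.3681; exp(−2.3681) = 0.093659.
P = 980 × 0.093659 = 91.786 hPa.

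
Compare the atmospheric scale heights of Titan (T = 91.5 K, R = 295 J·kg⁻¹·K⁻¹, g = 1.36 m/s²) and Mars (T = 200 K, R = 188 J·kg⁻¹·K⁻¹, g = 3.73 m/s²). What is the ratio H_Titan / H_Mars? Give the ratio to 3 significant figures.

H_Titan/H_Mars ≈ 1.97

H = RT/g for each body.
H_Titan = 295 × 91.5 / 1.36 = 19847 m.
H_Mars = 188 × 200 / 3.73 = 10080 m.
H_Titan/H_Mars = 19847/10080 = 1.9689.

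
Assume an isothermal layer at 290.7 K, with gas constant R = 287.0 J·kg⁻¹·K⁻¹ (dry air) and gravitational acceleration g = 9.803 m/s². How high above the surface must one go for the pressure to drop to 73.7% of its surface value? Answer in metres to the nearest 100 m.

z ≈ 2600 m

Scale height: H = RT/g = 287.0 × 290.7 / 9.803 = 8510.8 m.
Set P/P₀ = exp(−z/H) = 0.737, so z = −H ln(0.737).
−ln(0.737) = 0.30517; z = 8510.8 × 0.30517 = 2597.2 m.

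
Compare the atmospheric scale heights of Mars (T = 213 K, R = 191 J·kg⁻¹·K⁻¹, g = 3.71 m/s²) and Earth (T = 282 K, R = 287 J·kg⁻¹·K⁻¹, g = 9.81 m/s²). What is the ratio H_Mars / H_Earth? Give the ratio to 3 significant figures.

H = RT/g for each body.
H_Mars = 191 × 213 / 3.71 = 10966 m.
H_Earth = 287 × 282 / 9.81 = 8250.2 m.
H_Mars/H_Earth = 10966/8250.2 = 1.3292.

H_Mars/H_Earth ≈ 1.33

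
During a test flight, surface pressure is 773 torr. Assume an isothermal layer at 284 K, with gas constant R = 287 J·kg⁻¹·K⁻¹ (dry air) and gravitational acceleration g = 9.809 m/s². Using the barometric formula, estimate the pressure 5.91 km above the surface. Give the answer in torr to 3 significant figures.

P ≈ 380 torr

Scale height: H = RT/g = 287 × 284 / 9.809 = 8309.5 m.
Barometric formula: P = P₀ exp(−z/H).
z/H = 5910.0/8309.5 = 0.71123; exp(−0.71123) = 0.49104.
P = 773 × 0.49104 = 379.57 torr.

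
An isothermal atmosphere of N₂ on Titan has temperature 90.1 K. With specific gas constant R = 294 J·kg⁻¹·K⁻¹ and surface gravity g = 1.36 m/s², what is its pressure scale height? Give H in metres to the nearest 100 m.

The scale height of an isothermal atmosphere is H = RT/g.
H = 294 × 90.1 / 1.36 = 26489/1.36 = 19477 m.

H ≈ 19500 m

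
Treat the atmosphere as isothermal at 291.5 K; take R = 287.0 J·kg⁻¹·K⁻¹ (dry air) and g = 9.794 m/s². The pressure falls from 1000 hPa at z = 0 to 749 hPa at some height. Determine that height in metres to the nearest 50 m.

z ≈ 2450 m

Scale height: H = RT/g = 287.0 × 291.5 / 9.794 = 8542.0 m.
Invert the barometric formula: z = H ln(P₀/P).
P₀/P = 1000/749 = 1.3351; ln(1.3351) = 0.28901.
z = 8542.0 × 0.28901 = 2468.7 m.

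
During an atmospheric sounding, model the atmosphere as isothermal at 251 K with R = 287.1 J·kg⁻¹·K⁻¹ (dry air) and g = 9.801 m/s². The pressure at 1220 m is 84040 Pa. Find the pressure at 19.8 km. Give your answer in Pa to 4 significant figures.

P ≈ 6715 Pa

Scale height: H = RT/g = 287.1 × 251 / 9.801 = 7352.5 m.
Between two levels, P₂ = P₁ exp(−Δz/H) with Δz = z₂ − z₁.
Δz = 19800 − 1220.0 = 18580 m; Δz/H = 18580/7352.5 = 2.5270.
P₂ = 84040 × exp(−2.5270) = 84040 × 0.079898 = 6714.6 Pa.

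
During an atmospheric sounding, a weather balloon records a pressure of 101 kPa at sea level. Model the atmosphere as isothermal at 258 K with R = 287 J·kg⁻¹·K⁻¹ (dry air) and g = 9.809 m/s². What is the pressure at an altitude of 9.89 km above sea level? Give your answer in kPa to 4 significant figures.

Scale height: H = RT/g = 287 × 258 / 9.809 = 7548.8 m.
Barometric formula: P = P₀ exp(−z/H).
z/H = 9890.0/7548.8 = 1.3101; exp(−1.3101) = 0.26979.
P = 101 × 0.26979 = 27.249 kPa.

P ≈ 27.25 kPa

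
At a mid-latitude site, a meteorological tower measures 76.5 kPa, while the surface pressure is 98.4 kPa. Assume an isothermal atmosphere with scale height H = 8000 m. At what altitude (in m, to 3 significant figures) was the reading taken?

Invert the barometric formula: z = H ln(P₀/P).
P₀/P = 98.4/76.5 = 1.2863; ln(1.2863) = 0.25177.
z = 8000.0 × 0.25177 = 2014.2 m.

z ≈ 2010 m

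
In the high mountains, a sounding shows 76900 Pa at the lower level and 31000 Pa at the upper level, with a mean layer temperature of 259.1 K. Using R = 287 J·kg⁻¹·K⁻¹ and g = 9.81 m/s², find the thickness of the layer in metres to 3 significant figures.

Δz ≈ 6890 m

Hypsometric equation: Δz = (R T̄/g) ln(P₁/P₂).
R T̄/g = 287 × 259.1 / 9.81 = 7580.2 m.
ln(76900/31000) = ln(2.4806) = 0.90850.
Δz = 7580.2 × 0.90850 = 6886.6 m.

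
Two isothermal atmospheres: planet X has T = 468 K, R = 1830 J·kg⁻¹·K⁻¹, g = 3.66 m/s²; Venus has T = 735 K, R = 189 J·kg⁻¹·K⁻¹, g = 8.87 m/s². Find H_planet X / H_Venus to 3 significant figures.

H = RT/g for each body.
H_planet X = 1830 × 468 / 3.66 = 234000 m.
H_Venus = 189 × 735 / 8.87 = 15661 m.
H_planet X/H_Venus = 234000/15661 = 14.942.

H_planet X/H_Venus ≈ 14.9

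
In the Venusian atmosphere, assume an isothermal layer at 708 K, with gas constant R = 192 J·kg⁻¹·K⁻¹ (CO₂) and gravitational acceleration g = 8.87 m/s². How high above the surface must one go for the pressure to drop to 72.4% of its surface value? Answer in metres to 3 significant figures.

Scale height: H = RT/g = 192 × 708 / 8.87 = 15325 m.
Set P/P₀ = exp(−z/H) = 0.724, so z = −H ln(0.724).
−ln(0.724) = 0.32296; z = 15325 × 0.32296 = 4949.4 m.

z ≈ 4950 m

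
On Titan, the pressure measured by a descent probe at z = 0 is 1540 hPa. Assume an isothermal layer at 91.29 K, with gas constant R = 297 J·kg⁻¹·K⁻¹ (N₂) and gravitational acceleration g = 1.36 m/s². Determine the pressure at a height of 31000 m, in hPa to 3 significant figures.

P ≈ 325 hPa

Scale height: H = RT/g = 297 × 91.29 / 1.36 = 19936 m.
Barometric formula: P = P₀ exp(−z/H).
z/H = 31000/19936 = 1.5550; exp(−1.5550) = 0.21119.
P = 1540 × 0.21119 = 325.23 hPa.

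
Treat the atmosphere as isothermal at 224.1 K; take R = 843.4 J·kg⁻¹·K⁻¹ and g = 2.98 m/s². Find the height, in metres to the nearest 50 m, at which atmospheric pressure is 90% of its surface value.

z ≈ 6700 m

Scale height: H = RT/g = 843.4 × 224.1 / 2.98 = 63425 m.
Set P/P₀ = exp(−z/H) = 0.9, so z = −H ln(0.9).
−ln(0.9) = 0.10536; z = 63425 × 0.10536 = 6682.5 m.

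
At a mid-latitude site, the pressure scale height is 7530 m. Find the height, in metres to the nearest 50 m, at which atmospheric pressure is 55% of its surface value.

z ≈ 4500 m

Set P/P₀ = exp(−z/H) = 0.55, so z = −H ln(0.55).
−ln(0.55) = 0.59784; z = 7530.0 × 0.59784 = 4501.7 m.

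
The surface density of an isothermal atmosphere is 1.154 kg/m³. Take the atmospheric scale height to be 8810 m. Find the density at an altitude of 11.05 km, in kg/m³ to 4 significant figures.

ρ ≈ 0.3292 kg/m³

In an isothermal atmosphere, density decays like pressure: ρ = ρ₀ exp(−z/H).
z/H = 11050/8810.0 = 1.2543; exp(−1.2543) = 0.28528.
ρ = 1.154 × 0.28528 = 0.32921 kg/m³.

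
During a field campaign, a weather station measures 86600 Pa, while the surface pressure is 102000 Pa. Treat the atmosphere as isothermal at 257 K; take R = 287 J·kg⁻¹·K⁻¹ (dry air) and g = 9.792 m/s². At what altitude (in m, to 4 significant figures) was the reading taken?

Scale height: H = RT/g = 287 × 257 / 9.792 = 7532.6 m.
Invert the barometric formula: z = H ln(P₀/P).
P₀/P = 102000/86600 = 1.1778; ln(1.1778) = 0.16365.
z = 7532.6 × 0.16365 = 1232.7 m.

z ≈ 1233 m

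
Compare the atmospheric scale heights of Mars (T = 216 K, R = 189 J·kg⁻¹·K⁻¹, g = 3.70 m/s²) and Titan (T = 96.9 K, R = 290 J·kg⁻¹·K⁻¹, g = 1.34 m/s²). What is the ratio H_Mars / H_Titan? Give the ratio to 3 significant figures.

H_Mars/H_Titan ≈ 0.526

H = RT/g for each body.
H_Mars = 189 × 216 / 3.70 = 11034 m.
H_Titan = 290 × 96.9 / 1.34 = 20971 m.
H_Mars/H_Titan = 11034/20971 = 0.52616.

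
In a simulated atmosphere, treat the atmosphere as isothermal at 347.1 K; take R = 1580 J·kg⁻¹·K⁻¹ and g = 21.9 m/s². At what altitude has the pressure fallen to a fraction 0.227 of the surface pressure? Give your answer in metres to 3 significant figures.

Scale height: H = RT/g = 1580 × 347.1 / 21.9 = 25042 m.
Set P/P₀ = exp(−z/H) = 0.227, so z = −H ln(0.227).
−ln(0.227) = 1.4828; z = 25042 × 1.4828 = 37132 m.

z ≈ 37100 m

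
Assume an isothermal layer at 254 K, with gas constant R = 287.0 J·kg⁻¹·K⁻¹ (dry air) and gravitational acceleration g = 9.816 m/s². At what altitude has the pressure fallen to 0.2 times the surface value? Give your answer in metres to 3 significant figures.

z ≈ 12000 m

Scale height: H = RT/g = 287.0 × 254 / 9.816 = 7426.4 m.
Set P/P₀ = exp(−z/H) = 0.2, so z = −H ln(0.2).
−ln(0.2) = 1.6094; z = 7426.4 × 1.6094 = 11952 m.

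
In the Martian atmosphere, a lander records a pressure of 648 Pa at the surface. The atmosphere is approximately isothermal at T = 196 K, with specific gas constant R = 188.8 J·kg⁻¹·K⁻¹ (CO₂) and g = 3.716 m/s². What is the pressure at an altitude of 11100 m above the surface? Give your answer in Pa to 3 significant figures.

Scale height: H = RT/g = 188.8 × 196 / 3.716 = 9958.2 m.
Barometric formula: P = P₀ exp(−z/H).
z/H = 11100/9958.2 = 1.1147; exp(−1.1147) = 0.32801.
P = 648 × 0.32801 = 212.55 Pa.

P ≈ 213 Pa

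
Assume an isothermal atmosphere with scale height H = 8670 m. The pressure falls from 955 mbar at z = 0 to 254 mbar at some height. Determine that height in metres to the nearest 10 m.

Invert the barometric formula: z = H ln(P₀/P).
P₀/P = 955/254 = 3.7598; ln(3.7598) = 1.3244.
z = 8670.0 × 1.3244 = 11483 m.

z ≈ 11480 m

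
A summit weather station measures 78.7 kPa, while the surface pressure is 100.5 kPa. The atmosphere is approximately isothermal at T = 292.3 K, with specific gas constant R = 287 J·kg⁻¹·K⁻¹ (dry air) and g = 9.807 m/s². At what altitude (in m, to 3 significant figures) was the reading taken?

z ≈ 2090 m

Scale height: H = RT/g = 287 × 292.3 / 9.807 = 8554.1 m.
Invert the barometric formula: z = H ln(P₀/P).
P₀/P = 100.5/78.7 = 1.2770; ln(1.2770) = 0.24451.
z = 8554.1 × 0.24451 = 2091.6 m.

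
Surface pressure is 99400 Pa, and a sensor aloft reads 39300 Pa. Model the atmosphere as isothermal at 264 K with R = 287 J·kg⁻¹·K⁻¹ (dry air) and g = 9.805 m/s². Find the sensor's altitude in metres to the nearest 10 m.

Scale height: H = RT/g = 287 × 264 / 9.805 = 7727.5 m.
Invert the barometric formula: z = H ln(P₀/P).
P₀/P = 99400/39300 = 2.5293; ln(2.5293) = 0.92794.
z = 7727.5 × 0.92794 = 7170.7 m.

z ≈ 7170 m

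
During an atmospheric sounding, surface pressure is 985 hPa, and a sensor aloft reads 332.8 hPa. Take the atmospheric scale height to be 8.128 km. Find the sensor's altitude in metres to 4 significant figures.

Invert the barometric formula: z = H ln(P₀/P).
P₀/P = 985/332.8 = 2.9597; ln(2.9597) = 1.0851.
z = 8128.0 × 1.0851 = 8819.7 m.

z ≈ 8820 m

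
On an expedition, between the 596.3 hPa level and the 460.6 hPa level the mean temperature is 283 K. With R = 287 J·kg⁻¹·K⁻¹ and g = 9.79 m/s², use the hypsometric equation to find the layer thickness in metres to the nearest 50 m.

Hypsometric equation: Δz = (R T̄/g) ln(P₁/P₂).
R T̄/g = 287 × 283 / 9.79 = 8296.3 m.
ln(596.3/460.6) = ln(1.2946) = 0.25820.
Δz = 8296.3 × 0.25820 = 2142.1 m.

Δz ≈ 2150 m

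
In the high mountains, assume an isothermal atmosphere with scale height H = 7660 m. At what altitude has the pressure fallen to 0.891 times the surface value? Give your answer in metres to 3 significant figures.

z ≈ 884 m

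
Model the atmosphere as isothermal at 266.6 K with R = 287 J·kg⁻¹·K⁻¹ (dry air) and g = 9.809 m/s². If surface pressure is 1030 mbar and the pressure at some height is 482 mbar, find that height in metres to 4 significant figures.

z ≈ 5923 m

Scale height: H = RT/g = 287 × 266.6 / 9.809 = 7800.4 m.
Invert the barometric formula: z = H ln(P₀/P).
P₀/P = 1030/482 = 2.1369; ln(2.1369) = 0.75936.
z = 7800.4 × 0.75936 = 5923.3 m.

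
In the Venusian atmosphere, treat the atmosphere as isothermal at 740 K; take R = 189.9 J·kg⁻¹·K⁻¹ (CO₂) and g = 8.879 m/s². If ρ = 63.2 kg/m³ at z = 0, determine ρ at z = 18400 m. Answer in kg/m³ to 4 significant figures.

Scale height: H = RT/g = 189.9 × 740 / 8.879 = 15827 m.
In an isothermal atmosphere, density decays like pressure: ρ = ρ₀ exp(−z/H).
z/H = 18400/15827 = 1.1626; exp(−1.1626) = 0.31267.
ρ = 63.2 × 0.31267 = 19.761 kg/m³.

ρ ≈ 19.76 kg/m³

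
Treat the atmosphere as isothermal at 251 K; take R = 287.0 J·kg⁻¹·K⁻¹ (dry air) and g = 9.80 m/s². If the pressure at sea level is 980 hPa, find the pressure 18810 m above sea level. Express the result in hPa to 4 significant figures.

Scale height: H = RT/g = 287.0 × 251 / 9.80 = 7350.7 m.
Barometric formula: P = P₀ exp(−z/H).
z/H = 18810/7350.7 = 2.5589; exp(−2.5589) = 0.077390.
P = 980 × 0.077390 = 75.842 hPa.

P ≈ 75.84 hPa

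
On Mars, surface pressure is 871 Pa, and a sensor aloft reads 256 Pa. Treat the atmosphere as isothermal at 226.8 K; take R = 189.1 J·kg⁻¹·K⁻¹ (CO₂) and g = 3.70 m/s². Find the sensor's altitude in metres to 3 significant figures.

Scale height: H = RT/g = 189.1 × 226.8 / 3.70 = 11591 m.
Invert the barometric formula: z = H ln(P₀/P).
P₀/P = 871/256 = 3.4023; ln(3.4023) = 1.2245.
z = 11591 × 1.2245 = 14193 m.

z ≈ 14200 m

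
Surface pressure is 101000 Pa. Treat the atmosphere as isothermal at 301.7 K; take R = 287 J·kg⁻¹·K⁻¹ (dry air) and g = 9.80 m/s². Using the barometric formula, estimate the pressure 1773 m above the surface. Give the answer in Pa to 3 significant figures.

P ≈ 82600 Pa

Scale height: H = RT/g = 287 × 301.7 / 9.80 = 8835.5 m.
Barometric formula: P = P₀ exp(−z/H).
z/H = 1773.0/8835.5 = 0.20067; exp(−0.20067) = 0.81818.
P = 101000 × 0.81818 = 82636 Pa.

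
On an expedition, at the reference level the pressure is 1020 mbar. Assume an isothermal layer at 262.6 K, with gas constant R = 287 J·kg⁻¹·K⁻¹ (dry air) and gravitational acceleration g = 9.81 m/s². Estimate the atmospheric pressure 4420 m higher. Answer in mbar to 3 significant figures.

Scale height: H = RT/g = 287 × 262.6 / 9.81 = 7682.6 m.
Barometric formula: P = P₀ exp(−z/H).
z/H = 4420.0/7682.6 = 0.57533; exp(−0.57533) = 0.56252.
P = 1020 × 0.56252 = 573.77 mbar.

P ≈ 574 mbar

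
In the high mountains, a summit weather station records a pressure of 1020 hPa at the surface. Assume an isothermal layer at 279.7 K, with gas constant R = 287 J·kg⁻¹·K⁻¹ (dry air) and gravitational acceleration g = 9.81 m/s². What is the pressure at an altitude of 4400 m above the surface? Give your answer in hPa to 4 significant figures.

P ≈ 595.8 hPa

Scale height: H = RT/g = 287 × 279.7 / 9.81 = 8182.9 m.
Barometric formula: P = P₀ exp(−z/H).
z/H = 4400.0/8182.9 = 0.53771; exp(−0.53771) = 0.58408.
P = 1020 × 0.58408 = 595.76 hPa.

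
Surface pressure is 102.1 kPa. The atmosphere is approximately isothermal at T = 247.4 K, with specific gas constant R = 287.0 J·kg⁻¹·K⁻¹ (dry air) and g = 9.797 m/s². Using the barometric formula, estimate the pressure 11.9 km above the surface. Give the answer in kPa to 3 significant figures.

Scale height: H = RT/g = 287.0 × 247.4 / 9.797 = 7247.5 m.
Barometric formula: P = P₀ exp(−z/H).
z/H = 11900/7247.5 = 1.6419; exp(−1.6419) = 0.19361.
P = 102.1 × 0.19361 = 19.768 kPa.

P ≈ 19.8 kPa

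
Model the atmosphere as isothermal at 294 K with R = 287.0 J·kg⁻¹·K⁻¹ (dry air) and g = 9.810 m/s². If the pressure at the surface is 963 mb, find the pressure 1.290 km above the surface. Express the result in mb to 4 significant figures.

Scale height: H = RT/g = 287.0 × 294 / 9.810 = 8601.2 m.
Barometric formula: P = P₀ exp(−z/H).
z/H = 1290.0/8601.2 = 0.14998; exp(−0.14998) = 0.86073.
P = 963 × 0.86073 = 828.88 mb.

P ≈ 828.9 mb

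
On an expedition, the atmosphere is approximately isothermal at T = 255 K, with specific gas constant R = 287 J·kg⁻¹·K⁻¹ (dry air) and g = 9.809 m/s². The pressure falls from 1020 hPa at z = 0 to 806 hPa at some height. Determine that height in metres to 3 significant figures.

z ≈ 1760 m

Scale height: H = RT/g = 287 × 255 / 9.809 = 7461.0 m.
Invert the barometric formula: z = H ln(P₀/P).
P₀/P = 1020/806 = 1.2655; ln(1.2655) = 0.23547.
z = 7461.0 × 0.23547 = 1756.8 m.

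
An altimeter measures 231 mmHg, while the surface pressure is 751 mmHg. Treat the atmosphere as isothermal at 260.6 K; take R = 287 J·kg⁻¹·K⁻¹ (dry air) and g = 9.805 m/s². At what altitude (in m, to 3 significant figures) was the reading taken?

z ≈ 8990 m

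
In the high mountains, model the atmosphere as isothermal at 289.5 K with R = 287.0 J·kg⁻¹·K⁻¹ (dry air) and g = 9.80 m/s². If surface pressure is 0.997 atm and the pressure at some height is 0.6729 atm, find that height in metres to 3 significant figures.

z ≈ 3330 m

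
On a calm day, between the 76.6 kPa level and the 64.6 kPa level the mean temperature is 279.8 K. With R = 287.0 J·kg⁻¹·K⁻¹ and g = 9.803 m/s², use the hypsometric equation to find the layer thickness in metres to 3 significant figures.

Δz ≈ 1400 m

Hypsometric equation: Δz = (R T̄/g) ln(P₁/P₂).
R T̄/g = 287.0 × 279.8 / 9.803 = 8191.6 m.
ln(76.6/64.6) = ln(1.1858) = 0.17042.
Δz = 8191.6 × 0.17042 = 1396.0 m.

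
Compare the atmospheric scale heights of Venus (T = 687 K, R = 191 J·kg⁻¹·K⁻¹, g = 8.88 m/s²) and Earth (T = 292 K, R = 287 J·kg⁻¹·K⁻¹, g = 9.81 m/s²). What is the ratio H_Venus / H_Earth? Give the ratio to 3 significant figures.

H = RT/g for each body.
H_Venus = 191 × 687 / 8.88 = 14777 m.
H_Earth = 287 × 292 / 9.81 = 8542.7 m.
H_Venus/H_Earth = 14777/8542.7 = 1.7298.

H_Venus/H_Earth ≈ 1.73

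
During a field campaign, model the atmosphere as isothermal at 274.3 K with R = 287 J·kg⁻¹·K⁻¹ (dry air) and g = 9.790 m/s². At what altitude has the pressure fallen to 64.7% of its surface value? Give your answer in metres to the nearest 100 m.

Scale height: H = RT/g = 287 × 274.3 / 9.790 = 8041.3 m.
Set P/P₀ = exp(−z/H) = 0.647, so z = −H ln(0.647).
−ln(0.647) = 0.43541; z = 8041.3 × 0.43541 = 3501.3 m.

z ≈ 3500 m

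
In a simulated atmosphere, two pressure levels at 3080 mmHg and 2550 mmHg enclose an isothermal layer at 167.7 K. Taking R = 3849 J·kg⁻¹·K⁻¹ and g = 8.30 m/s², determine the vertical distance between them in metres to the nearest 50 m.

Δz ≈ 14700 m

Hypsometric equation: Δz = (R T̄/g) ln(P₁/P₂).
R T̄/g = 3849 × 167.7 / 8.30 = 77768 m.
ln(3080/2550) = ln(1.2078) = 0.18880.
Δz = 77768 × 0.18880 = 14683 m.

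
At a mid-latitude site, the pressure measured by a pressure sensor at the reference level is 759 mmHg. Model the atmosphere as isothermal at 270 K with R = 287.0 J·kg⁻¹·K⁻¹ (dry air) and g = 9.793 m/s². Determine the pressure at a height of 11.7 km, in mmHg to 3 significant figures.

Scale height: H = RT/g = 287.0 × 270 / 9.793 = 7912.8 m.
Barometric formula: P = P₀ exp(−z/H).
z/H = 11700/7912.8 = 1.4786; exp(−1.4786) = 0.22796.
P = 759 × 0.22796 = 173.02 mmHg.

P ≈ 173 mmHg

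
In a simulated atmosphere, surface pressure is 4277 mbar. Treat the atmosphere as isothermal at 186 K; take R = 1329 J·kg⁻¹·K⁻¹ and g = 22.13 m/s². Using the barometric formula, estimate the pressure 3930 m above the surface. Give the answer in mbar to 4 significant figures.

P ≈ 3008 mbar

Scale height: H = RT/g = 1329 × 186 / 22.13 = 11170 m.
Barometric formula: P = P₀ exp(−z/H).
z/H = 3930.0/11170 = 0.35184; exp(−0.35184) = 0.70339.
P = 4277 × 0.70339 = 3008.4 mbar.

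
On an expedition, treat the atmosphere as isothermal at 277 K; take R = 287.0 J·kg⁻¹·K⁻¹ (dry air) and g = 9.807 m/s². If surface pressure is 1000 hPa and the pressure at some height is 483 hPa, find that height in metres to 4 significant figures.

Scale height: H = RT/g = 287.0 × 277 / 9.807 = 8106.4 m.
Invert the barometric formula: z = H ln(P₀/P).
P₀/P = 1000/483 = 2.0704; ln(2.0704) = 0.72774.
z = 8106.4 × 0.72774 = 5899.4 m.

z ≈ 5899 m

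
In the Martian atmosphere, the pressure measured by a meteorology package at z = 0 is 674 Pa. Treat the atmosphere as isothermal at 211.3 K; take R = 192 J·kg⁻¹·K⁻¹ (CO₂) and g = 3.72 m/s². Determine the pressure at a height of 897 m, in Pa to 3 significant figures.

P ≈ 621 Pa

Scale height: H = RT/g = 192 × 211.3 / 3.72 = 10906 m.
Barometric formula: P = P₀ exp(−z/H).
z/H = 897.00/10906 = 0.082248; exp(−0.082248) = 0.92104.
P = 674 × 0.92104 = 620.78 Pa.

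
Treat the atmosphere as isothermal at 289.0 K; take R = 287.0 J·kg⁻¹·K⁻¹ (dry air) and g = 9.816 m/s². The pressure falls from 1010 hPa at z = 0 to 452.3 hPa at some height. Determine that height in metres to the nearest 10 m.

Scale height: H = RT/g = 287.0 × 289.0 / 9.816 = 8449.8 m.
Invert the barometric formula: z = H ln(P₀/P).
P₀/P = 1010/452.3 = 2.2330; ln(2.2330) = 0.80335.
z = 8449.8 × 0.80335 = 6788.1 m.

z ≈ 6790 m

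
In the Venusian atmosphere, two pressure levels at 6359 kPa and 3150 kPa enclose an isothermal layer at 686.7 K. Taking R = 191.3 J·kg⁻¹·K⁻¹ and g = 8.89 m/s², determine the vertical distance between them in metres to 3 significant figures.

Δz ≈ 10400 m

Hypsometric equation: Δz = (R T̄/g) ln(P₁/P₂).
R T̄/g = 191.3 × 686.7 / 8.89 = 14777 m.
ln(6359/3150) = ln(2.0187) = 0.70245.
Δz = 14777 × 0.70245 = 10380 m.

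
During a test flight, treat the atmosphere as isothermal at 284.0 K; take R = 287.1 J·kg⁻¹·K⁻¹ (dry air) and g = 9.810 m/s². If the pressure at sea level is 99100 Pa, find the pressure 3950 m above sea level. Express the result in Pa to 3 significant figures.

P ≈ 61600 Pa

Scale height: H = RT/g = 287.1 × 284.0 / 9.810 = 8311.6 m.
Barometric formula: P = P₀ exp(−z/H).
z/H = 3950.0/8311.6 = 0.47524; exp(−0.47524) = 0.62174.
P = 99100 × 0.62174 = 61614 Pa.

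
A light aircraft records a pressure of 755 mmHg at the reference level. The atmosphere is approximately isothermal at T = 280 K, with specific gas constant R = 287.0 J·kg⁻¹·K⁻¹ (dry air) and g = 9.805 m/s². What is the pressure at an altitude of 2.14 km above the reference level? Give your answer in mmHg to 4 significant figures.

P ≈ 581.5 mmHg

Scale height: H = RT/g = 287.0 × 280 / 9.805 = 8195.8 m.
Barometric formula: P = P₀ exp(−z/H).
z/H = 2140.0/8195.8 = 0.26111; exp(−0.26111) = 0.77020.
P = 755 × 0.77020 = 581.50 mmHg.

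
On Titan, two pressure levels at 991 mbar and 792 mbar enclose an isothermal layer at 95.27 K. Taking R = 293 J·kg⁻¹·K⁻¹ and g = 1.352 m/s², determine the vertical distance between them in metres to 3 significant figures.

Δz ≈ 4630 m

Hypsometric equation: Δz = (R T̄/g) ln(P₁/P₂).
R T̄/g = 293 × 95.27 / 1.352 = 20647 m.
ln(991/792) = ln(1.2513) = 0.22418.
Δz = 20647 × 0.22418 = 4628.6 m.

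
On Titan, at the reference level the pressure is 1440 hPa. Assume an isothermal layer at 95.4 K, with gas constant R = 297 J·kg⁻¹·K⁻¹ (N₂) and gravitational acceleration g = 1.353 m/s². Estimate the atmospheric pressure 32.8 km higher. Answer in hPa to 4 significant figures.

Scale height: H = RT/g = 297 × 95.4 / 1.353 = 20941 m.
Barometric formula: P = P₀ exp(−z/H).
z/H = 32800/20941 = 1.5663; exp(−1.5663) = 0.20882.
P = 1440 × 0.20882 = 300.70 hPa.

P ≈ 300.7 hPa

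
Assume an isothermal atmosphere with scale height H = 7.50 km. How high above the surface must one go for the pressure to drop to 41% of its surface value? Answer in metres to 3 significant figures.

Set P/P₀ = exp(−z/H) = 0.41, so z = −H ln(0.41).
−ln(0.41) = 0.89160; z = 7500.0 × 0.89160 = 6687.0 m.

z ≈ 6690 m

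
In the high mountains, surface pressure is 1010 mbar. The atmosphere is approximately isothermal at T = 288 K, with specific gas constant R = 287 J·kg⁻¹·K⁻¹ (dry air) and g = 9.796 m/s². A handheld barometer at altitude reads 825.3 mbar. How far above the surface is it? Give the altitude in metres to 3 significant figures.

Scale height: H = RT/g = 287 × 288 / 9.796 = 8437.7 m.
Invert the barometric formula: z = H ln(P₀/P).
P₀/P = 1010/825.3 = 1.2238; ln(1.2238) = 0.20196.
z = 8437.7 × 0.20196 = 1704.1 m.

z ≈ 1700 m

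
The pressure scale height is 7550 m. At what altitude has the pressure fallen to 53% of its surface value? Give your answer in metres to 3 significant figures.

Set P/P₀ = exp(−z/H) = 0.53, so z = −H ln(0.53).
−ln(0.53) = 0.63488; z = 7550.0 × 0.63488 = 4793.3 m.

z ≈ 4790 m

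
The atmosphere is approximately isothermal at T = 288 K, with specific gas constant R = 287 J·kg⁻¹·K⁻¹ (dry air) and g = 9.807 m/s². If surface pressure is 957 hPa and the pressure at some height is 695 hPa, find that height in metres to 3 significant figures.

Scale height: H = RT/g = 287 × 288 / 9.807 = 8428.3 m.
Invert the barometric formula: z = H ln(P₀/P).
P₀/P = 957/695 = 1.3770; ln(1.3770) = 0.31991.
z = 8428.3 × 0.31991 = 2696.3 m.

z ≈ 2700 m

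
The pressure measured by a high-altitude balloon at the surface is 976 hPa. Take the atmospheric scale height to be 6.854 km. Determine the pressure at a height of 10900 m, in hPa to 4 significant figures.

P ≈ 199.0 hPa

Barometric formula: P = P₀ exp(−z/H).
z/H = 10900/6854.0 = 1.5903; exp(−1.5903) = 0.20386.
P = 976 × 0.20386 = 198.97 hPa.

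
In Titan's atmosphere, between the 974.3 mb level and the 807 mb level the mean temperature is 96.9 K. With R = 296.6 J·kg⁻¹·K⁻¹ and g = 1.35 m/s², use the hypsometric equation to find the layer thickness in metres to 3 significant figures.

Hypsometric equation: Δz = (R T̄/g) ln(P₁/P₂).
R T̄/g = 296.6 × 96.9 / 1.35 = 21289 m.
ln(974.3/807) = ln(1.2073) = 0.18839.
Δz = 21289 × 0.18839 = 4010.6 m.

Δz ≈ 4010 m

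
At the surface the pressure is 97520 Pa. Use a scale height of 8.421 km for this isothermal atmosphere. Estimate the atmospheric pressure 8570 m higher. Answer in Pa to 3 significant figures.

Barometric formula: P = P₀ exp(−z/H).
z/H = 8570.0/8421.0 = 1.0177; exp(−1.0177) = 0.36143.
P = 97520 × 0.36143 = 35247 Pa.

P ≈ 35200 Pa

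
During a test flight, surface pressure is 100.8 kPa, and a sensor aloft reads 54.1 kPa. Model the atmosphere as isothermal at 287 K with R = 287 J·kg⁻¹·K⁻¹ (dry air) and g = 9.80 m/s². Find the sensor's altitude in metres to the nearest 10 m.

z ≈ 5230 m

Scale height: H = RT/g = 287 × 287 / 9.80 = 8405.0 m.
Invert the barometric formula: z = H ln(P₀/P).
P₀/P = 100.8/54.1 = 1.8632; ln(1.8632) = 0.62230.
z = 8405.0 × 0.62230 = 5230.4 m.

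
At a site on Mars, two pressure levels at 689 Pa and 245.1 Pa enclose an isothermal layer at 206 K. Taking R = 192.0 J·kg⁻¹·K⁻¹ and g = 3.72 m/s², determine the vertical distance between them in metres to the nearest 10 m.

Δz ≈ 10990 m

Hypsometric equation: Δz = (R T̄/g) ln(P₁/P₂).
R T̄/g = 192.0 × 206 / 3.72 = 10632 m.
ln(689/245.1) = ln(2.8111) = 1.0336.
Δz = 10632 × 1.0336 = 10989 m.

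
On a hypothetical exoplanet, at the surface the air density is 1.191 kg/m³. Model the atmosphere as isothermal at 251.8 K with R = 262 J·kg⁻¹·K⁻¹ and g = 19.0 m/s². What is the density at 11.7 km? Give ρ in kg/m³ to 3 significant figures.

Scale height: H = RT/g = 262 × 251.8 / 19.0 = 3472.2 m.
In an isothermal atmosphere, density decays like pressure: ρ = ρ₀ exp(−z/H).
z/H = 11700/3472.2 = 3.3696; exp(−3.3696) = 0.034403.
ρ = 1.191 × 0.034403 = 0.040974 kg/m³.

ρ ≈ 0.0410 kg/m³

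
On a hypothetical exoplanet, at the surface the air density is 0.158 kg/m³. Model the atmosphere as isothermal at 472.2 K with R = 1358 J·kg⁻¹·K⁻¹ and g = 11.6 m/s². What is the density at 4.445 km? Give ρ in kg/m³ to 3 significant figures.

ρ ≈ 0.146 kg/m³

Scale height: H = RT/g = 1358 × 472.2 / 11.6 = 55280 m.
In an isothermal atmosphere, density decays like pressure: ρ = ρ₀ exp(−z/H).
z/H = 4445.0/55280 = 0.080409; exp(−0.080409) = 0.92274.
ρ = 0.158 × 0.92274 = 0.14579 kg/m³.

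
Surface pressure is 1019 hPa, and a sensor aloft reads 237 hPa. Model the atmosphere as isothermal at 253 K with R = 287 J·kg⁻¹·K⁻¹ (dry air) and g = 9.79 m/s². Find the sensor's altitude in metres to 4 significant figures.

z ≈ 10820 m

Scale height: H = RT/g = 287 × 253 / 9.79 = 7416.9 m.
Invert the barometric formula: z = H ln(P₀/P).
P₀/P = 1019/237 = 4.2996; ln(4.2996) = 1.4585.
z = 7416.9 × 1.4585 = 10818 m.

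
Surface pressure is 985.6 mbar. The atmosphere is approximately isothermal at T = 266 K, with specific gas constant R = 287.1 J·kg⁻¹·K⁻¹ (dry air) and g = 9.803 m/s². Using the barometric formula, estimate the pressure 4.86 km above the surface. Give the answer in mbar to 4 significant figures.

P ≈ 528.2 mbar

Scale height: H = RT/g = 287.1 × 266 / 9.803 = 7790.3 m.
Barometric formula: P = P₀ exp(−z/H).
z/H = 4860.0/7790.3 = 0.62385; exp(−0.62385) = 0.53588.
P = 985.6 × 0.53588 = 528.16 mbar.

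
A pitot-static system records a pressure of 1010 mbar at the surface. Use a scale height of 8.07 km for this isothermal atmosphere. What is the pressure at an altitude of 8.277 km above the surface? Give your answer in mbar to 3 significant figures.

P ≈ 362 mbar

Barometric formula: P = P₀ exp(−z/H).
z/H = 8277.0/8070.0 = 1.0257; exp(−1.0257) = 0.35855.
P = 1010 × 0.35855 = 362.14 mbar.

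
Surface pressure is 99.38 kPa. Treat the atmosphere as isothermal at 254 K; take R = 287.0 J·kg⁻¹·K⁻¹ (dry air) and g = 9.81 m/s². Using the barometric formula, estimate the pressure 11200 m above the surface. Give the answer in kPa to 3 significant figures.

Scale height: H = RT/g = 287.0 × 254 / 9.81 = 7431.0 m.
Barometric formula: P = P₀ exp(−z/H).
z/H = 11200/7431.0 = 1.5072; exp(−1.5072) = 0.22153.
P = 99.38 × 0.22153 = 22.016 kPa.

P ≈ 22.0 kPa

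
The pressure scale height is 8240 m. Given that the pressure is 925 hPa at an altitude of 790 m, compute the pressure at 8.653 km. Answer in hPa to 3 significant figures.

P ≈ 356 hPa

Between two levels, P₂ = P₁ exp(−Δz/H) with Δz = z₂ − z₁.
Δz = 8653.0 − 790.00 = 7863.0 m; Δz/H = 7863.0/8240.0 = 0.95425.
P₂ = 925 × exp(−0.95425) = 925 × 0.38510 = 356.22 hPa.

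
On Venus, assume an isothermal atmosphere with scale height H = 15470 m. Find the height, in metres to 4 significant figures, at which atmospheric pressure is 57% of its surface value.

Set P/P₀ = exp(−z/H) = 0.57, so z = −H ln(0.57).
−ln(0.57) = 0.56212; z = 15470 × 0.56212 = 8696.0 m.

z ≈ 8696 m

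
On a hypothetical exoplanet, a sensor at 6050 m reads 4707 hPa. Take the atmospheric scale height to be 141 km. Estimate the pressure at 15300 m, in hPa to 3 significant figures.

Between two levels, P₂ = P₁ exp(−Δz/H) with Δz = z₂ − z₁.
Δz = 15300 − 6050.0 = 9250.0 m; Δz/H = 9250.0/141000 = 0.065603.
P₂ = 4707 × exp(−0.065603) = 4707 × 0.93650 = 4408.1 hPa.

P ≈ 4410 hPa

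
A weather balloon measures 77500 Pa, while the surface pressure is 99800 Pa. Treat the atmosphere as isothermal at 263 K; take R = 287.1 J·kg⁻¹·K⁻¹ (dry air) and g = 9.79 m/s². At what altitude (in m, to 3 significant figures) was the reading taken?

z ≈ 1950 m

Scale height: H = RT/g = 287.1 × 263 / 9.79 = 7712.7 m.
Invert the barometric formula: z = H ln(P₀/P).
P₀/P = 99800/77500 = 1.2877; ln(1.2877) = 0.25286.
z = 7712.7 × 0.25286 = 1950.2 m.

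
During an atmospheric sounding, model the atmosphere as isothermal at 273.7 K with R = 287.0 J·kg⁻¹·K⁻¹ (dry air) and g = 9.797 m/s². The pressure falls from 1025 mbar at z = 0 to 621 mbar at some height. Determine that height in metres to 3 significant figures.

z ≈ 4020 m

Scale height: H = RT/g = 287.0 × 273.7 / 9.797 = 8018.0 m.
Invert the barometric formula: z = H ln(P₀/P).
P₀/P = 1025/621 = 1.6506; ln(1.6506) = 0.50114.
z = 8018.0 × 0.50114 = 4018.1 m.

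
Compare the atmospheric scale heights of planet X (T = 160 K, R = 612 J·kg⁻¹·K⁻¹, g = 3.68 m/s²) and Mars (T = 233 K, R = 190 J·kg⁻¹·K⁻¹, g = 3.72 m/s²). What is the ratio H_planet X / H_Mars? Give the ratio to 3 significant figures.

H = RT/g for each body.
H_planet X = 612 × 160 / 3.68 = 26609 m.
H_Mars = 190 × 233 / 3.72 = 11901 m.
H_planet X/H_Mars = 26609/11901 = 2.2359.

H_planet X/H_Mars ≈ 2.24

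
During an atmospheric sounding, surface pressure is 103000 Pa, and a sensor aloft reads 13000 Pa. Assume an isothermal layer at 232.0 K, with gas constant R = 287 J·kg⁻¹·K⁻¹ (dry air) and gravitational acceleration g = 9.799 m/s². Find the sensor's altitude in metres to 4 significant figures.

z ≈ 14060 m

Scale height: H = RT/g = 287 × 232.0 / 9.799 = 6795.0 m.
Invert the barometric formula: z = H ln(P₀/P).
P₀/P = 103000/13000 = 7.9231; ln(7.9231) = 2.0698.
z = 6795.0 × 2.0698 = 14064 m.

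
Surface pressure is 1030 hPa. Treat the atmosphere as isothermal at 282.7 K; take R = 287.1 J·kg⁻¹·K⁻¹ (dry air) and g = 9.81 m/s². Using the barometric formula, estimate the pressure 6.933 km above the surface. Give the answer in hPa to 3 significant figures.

Scale height: H = RT/g = 287.1 × 282.7 / 9.81 = 8273.5 m.
Barometric formula: P = P₀ exp(−z/H).
z/H = 6933.0/8273.5 = 0.83798; exp(−0.83798) = 0.43258.
P = 1030 × 0.43258 = 445.56 hPa.

P ≈ 446 hPa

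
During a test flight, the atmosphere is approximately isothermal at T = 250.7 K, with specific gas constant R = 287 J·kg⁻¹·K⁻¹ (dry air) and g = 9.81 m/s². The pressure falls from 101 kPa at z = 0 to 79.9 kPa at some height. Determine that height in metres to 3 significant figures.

Scale height: H = RT/g = 287 × 250.7 / 9.81 = 7334.4 m.
Invert the barometric formula: z = H ln(P₀/P).
P₀/P = 101/79.9 = 1.2641; ln(1.2641) = 0.23436.
z = 7334.4 × 0.23436 = 1718.9 m.

z ≈ 1720 m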